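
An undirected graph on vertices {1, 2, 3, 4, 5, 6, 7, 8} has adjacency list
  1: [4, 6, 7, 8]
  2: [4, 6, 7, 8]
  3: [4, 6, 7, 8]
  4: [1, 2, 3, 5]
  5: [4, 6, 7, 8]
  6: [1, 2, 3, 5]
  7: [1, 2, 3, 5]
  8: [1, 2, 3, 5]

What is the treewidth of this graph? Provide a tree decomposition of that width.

Treewidth 4.
One optimal decomposition is:
Bags: B1 = {1, 2, 3, 5, 8}  B2 = {1, 2, 3, 5, 6}  B3 = {1, 2, 3, 4, 5}  B4 = {1, 2, 3, 5, 7}
Tree: B1–B2, B2–B3, B3–B4

Each bag holds 5 vertices, so the decomposition has width 4, which upper-bounds the treewidth. For the lower bound: the 5 vertex sets {5,8}, {3,6}, {2,4}, {1}, {7} are disjoint, each induces a connected subgraph, and every pair is joined by at least one edge of G. Contracting each set to a single vertex therefore yields K_{5} as a minor, and since treewidth is minor-monotone, tw(G) ≥ tw(K_{5}) = 4. Combining the bounds, tw(G) = 4.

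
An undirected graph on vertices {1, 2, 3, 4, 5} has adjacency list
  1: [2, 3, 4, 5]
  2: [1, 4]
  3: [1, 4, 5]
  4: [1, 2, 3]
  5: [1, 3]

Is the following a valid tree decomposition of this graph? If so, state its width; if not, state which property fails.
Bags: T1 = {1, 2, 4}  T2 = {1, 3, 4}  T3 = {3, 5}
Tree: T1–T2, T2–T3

A tree decomposition must satisfy three properties: every vertex lies in some bag; for every edge, both endpoints lie together in some bag; and for every vertex, the bags containing it form a connected subtree. Here edge (1,5) lies in no bag, so the decomposition is invalid.

No — edge (1,5) lies in no bag.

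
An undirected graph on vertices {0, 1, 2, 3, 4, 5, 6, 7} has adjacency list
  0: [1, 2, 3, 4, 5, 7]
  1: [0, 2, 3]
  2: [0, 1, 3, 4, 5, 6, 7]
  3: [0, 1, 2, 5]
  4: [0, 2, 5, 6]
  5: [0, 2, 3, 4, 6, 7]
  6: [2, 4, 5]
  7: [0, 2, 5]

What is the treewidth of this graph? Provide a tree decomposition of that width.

The largest bag has 4 vertices, giving width 3; this decomposition certifies tw(G) ≤ 3. On the other hand G contains the 4-clique {0, 1, 2, 3}. A clique must lie in a single bag of any decomposition, so no decomposition can have width below 3. Therefore the treewidth is 3.

Treewidth 3.
One optimal decomposition is:
Bags: B1 = {0, 1, 2, 3}  B2 = {0, 2, 3, 5}  B3 = {0, 2, 4, 5}  B4 = {0, 2, 5, 7}  B5 = {2, 4, 5, 6}
Tree: B1–B2, B2–B3, B2–B4, B3–B5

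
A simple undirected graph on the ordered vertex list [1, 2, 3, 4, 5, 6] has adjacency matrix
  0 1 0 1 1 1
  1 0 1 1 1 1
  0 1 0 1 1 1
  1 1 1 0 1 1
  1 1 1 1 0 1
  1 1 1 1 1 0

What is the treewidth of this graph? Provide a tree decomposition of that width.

The largest bag has 5 vertices, giving width 4; this decomposition certifies tw(G) ≤ 4. For the lower bound, the 5 vertices {1, 2, 4, 5, 6} are pairwise adjacent, and any tree decomposition puts a clique entirely inside one bag — forcing width ≥ 4. The upper and lower bounds meet at 4, so that is the treewidth.

Treewidth 4.
Bags: B1 = {1, 2, 4, 5, 6}  B2 = {2, 3, 4, 5, 6}
Tree: B1–B2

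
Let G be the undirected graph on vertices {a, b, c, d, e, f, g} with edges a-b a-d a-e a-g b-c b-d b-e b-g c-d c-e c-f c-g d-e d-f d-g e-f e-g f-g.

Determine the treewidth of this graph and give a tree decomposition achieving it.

The largest bag has 5 vertices, giving width 4; this decomposition certifies tw(G) ≤ 4. For the lower bound, the 5 vertices {c, d, e, f, g} are pairwise adjacent, and any tree decomposition puts a clique entirely inside one bag — forcing width ≥ 4. The upper and lower bounds meet at 4, so that is the treewidth.

Treewidth 4.
One such decomposition:
Bags: B1 = {a, b, d, e, g}  B2 = {b, c, d, e, g}  B3 = {c, d, e, f, g}
Tree: B1–B2, B2–B3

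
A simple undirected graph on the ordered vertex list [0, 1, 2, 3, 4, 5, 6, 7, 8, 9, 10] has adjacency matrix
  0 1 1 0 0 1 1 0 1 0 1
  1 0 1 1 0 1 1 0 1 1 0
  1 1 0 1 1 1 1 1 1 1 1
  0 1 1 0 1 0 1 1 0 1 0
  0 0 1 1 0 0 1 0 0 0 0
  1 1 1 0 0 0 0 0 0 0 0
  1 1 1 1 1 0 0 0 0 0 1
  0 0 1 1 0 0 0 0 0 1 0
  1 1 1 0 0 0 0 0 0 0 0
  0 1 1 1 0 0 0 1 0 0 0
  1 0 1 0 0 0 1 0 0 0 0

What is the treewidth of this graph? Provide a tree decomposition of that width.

The largest bag has 4 vertices, giving width 3; this decomposition certifies tw(G) ≤ 3. On the other hand G contains the 4-clique {0, 1, 2, 8}. A clique must lie in a single bag of any decomposition, so no decomposition can have width below 3. Hence tw(G) = 3 exactly.

Treewidth 3.
Bags: B1 = {1, 2, 3, 9}  B2 = {2, 3, 7, 9}  B3 = {1, 2, 3, 6}  B4 = {0, 1, 2, 6}  B5 = {2, 3, 4, 6}  B6 = {0, 2, 6, 10}  B7 = {0, 1, 2, 5}  B8 = {0, 1, 2, 8}
Tree: B1–B2, B1–B3, B3–B4, B3–B5, B4–B6, B4–B7, B7–B8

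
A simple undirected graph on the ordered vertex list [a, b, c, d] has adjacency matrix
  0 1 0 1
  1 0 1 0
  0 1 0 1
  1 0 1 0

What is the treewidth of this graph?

2

A width-2 tree decomposition is:
Bags: B1 = {a, c, d}  B2 = {a, b, c}
Tree: B1–B2
Every bag has size at most 3, so the width is 3 − 1 = 2 and tw(G) ≤ 2. For the lower bound, G contains the cycle c–d–a–b–c, so G is not a forest; only forests have treewidth ≤ 1, hence tw(G) ≥ 2. The upper and lower bounds meet at 2, so that is the treewidth.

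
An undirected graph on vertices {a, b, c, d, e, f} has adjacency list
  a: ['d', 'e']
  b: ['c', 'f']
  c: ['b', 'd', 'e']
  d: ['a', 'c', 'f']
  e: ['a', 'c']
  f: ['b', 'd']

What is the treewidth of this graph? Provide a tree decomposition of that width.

Treewidth 2.
One such decomposition:
Bags: B1 = {b, d, f}  B2 = {b, c, d}  B3 = {a, c, d}  B4 = {a, c, e}
Tree: B1–B2, B2–B3, B3–B4

The largest bag has 3 vertices, giving width 2; this decomposition certifies tw(G) ≤ 2. For the lower bound, G contains the cycle f–b–c–d–f, so G is not a forest; only forests have treewidth ≤ 1, hence tw(G) ≥ 2. Combining the bounds, tw(G) = 2.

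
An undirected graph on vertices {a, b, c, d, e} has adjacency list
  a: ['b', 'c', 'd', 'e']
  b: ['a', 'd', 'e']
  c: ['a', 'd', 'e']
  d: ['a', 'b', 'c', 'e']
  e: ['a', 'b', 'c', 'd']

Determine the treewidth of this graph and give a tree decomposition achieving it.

Treewidth 3.
One such decomposition:
Bags: B1 = {a, b, d, e}  B2 = {a, c, d, e}
Tree: B1–B2

The largest bag has 4 vertices, giving width 3; this decomposition certifies tw(G) ≤ 3. On the other hand G contains the 4-clique {a, c, d, e}. A clique must lie in a single bag of any decomposition, so no decomposition can have width below 3. Combining the bounds, tw(G) = 3.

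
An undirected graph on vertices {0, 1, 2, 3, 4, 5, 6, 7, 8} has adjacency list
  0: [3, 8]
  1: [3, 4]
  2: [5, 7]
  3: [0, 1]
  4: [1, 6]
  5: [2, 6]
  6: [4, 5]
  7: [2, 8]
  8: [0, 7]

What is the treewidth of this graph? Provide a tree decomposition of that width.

Treewidth 2.
One such decomposition:
Bags: B1 = {0, 3, 8}  B2 = {3, 7, 8}  B3 = {2, 3, 7}  B4 = {2, 3, 5}  B5 = {3, 5, 6}  B6 = {3, 4, 6}  B7 = {1, 3, 4}
Tree: B1–B2, B2–B3, B3–B4, B4–B5, B5–B6, B6–B7

Each bag holds 3 vertices, so the decomposition has width 2, which upper-bounds the treewidth. Since 3–0–8–7–2–5–6–4–1–3 is a cycle in G, G is not acyclic. Forests are exactly the graphs of treewidth ≤ 1, so tw(G) ≥ 2. Hence tw(G) = 2 exactly.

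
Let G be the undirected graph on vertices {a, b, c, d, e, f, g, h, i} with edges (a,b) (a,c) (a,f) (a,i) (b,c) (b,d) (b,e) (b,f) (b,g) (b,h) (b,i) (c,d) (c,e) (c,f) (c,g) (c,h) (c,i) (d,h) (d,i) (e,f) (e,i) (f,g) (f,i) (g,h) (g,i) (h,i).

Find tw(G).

4

A width-4 tree decomposition is:
Bags: B1 = {b, c, f, g, i}  B2 = {b, c, g, h, i}  B3 = {b, c, e, f, i}  B4 = {a, b, c, f, i}  B5 = {b, c, d, h, i}
Tree: B1–B2, B1–B3, B1–B4, B2–B5
Each bag holds 5 vertices, so the decomposition has width 4, which upper-bounds the treewidth. On the other hand G contains the 5-clique {b, c, d, h, i}. A clique must lie in a single bag of any decomposition, so no decomposition can have width below 4. Combining the bounds, tw(G) = 4.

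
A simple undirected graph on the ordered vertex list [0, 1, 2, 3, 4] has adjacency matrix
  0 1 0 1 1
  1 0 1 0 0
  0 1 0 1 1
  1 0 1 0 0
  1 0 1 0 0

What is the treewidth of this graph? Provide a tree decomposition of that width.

Each bag holds 3 vertices, so the decomposition has width 2, which upper-bounds the treewidth. For the lower bound, G contains the cycle 0–3–2–4–0, so G is not a forest; only forests have treewidth ≤ 1, hence tw(G) ≥ 2. Combining the bounds, tw(G) = 2.

Treewidth 2.
One such decomposition:
Bags: B1 = {0, 2, 3}  B2 = {0, 2, 4}  B3 = {0, 1, 2}
Tree: B1–B2, B2–B3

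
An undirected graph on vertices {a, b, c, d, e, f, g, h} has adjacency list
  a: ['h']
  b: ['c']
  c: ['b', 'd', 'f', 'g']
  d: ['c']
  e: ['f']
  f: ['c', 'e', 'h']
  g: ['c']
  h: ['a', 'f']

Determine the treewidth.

A width-1 tree decomposition is:
Bags: B1 = {c, g}  B2 = {c, f}  B3 = {b, c}  B4 = {f, h}  B5 = {e, f}  B6 = {a, h}  B7 = {c, d}
Tree: B1–B2, B2–B3, B2–B4, B2–B5, B4–B6, B2–B7
Each bag holds 2 vertices, so the decomposition has width 1, which upper-bounds the treewidth. Since G has at least one edge (e.g. g–c), it is not an edgeless graph, so tw(G) ≥ 1. Combining the bounds, tw(G) = 1.

1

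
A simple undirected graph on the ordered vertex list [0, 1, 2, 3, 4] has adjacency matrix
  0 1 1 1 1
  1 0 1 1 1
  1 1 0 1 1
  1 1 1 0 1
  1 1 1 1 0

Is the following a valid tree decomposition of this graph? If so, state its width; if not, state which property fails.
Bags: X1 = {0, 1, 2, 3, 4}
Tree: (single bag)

Yes; width 4.

Vertex coverage: the bags together contain {0, 1, 2, 3, 4}, the full vertex set. Edge coverage: each edge of G has both endpoints in at least one bag. Running intersection: for every vertex, the bags containing it form a connected subtree. All three properties hold, so this is a valid tree decomposition of width max|bag| − 1 = 4, and hence tw(G) ≤ 4.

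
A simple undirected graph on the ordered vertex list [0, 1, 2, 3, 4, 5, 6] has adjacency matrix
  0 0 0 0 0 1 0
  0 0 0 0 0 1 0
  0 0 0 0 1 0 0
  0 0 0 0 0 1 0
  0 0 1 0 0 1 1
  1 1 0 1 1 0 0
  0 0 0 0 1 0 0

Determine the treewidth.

1

A width-1 tree decomposition is:
Bags: B1 = {2, 4}  B2 = {4, 5}  B3 = {0, 5}  B4 = {1, 5}  B5 = {3, 5}  B6 = {4, 6}
Tree: B1–B2, B2–B3, B2–B4, B4–B5, B2–B6
Every bag has size at most 2, so the width is 2 − 1 = 1 and tw(G) ≤ 1. Any graph with an edge has treewidth ≥ 1, and G has the edge 4–2. Combining the bounds, tw(G) = 1.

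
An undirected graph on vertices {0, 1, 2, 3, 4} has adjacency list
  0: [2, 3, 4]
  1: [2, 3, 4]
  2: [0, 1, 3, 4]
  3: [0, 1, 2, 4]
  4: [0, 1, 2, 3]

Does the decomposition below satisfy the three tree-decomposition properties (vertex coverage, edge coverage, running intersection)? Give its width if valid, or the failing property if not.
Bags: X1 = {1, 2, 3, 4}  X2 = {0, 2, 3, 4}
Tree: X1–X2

Yes; width 3.

Every vertex of G appears in some bag (union = {0, 1, 2, 3, 4}); every edge is covered by a bag; and for each vertex v the set of bags containing v is connected in the bag tree. The decomposition is therefore valid. The largest bag has 4 vertices, so the width is 3.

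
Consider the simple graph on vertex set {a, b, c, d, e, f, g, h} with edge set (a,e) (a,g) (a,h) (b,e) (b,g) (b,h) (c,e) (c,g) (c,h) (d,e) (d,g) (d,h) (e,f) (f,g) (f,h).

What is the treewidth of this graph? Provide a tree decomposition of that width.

The largest bag has 4 vertices, giving width 3; this decomposition certifies tw(G) ≤ 3. For the lower bound: the 4 vertex sets {c,h}, {d,g}, {e}, {f} are disjoint, each induces a connected subgraph, and every pair is joined by at least one edge of G. Contracting each set to a single vertex therefore yields K_{4} as a minor, and since treewidth is minor-monotone, tw(G) ≥ tw(K_{4}) = 3. The upper and lower bounds meet at 3, so that is the treewidth.

Treewidth 3.
Bags: B1 = {c, e, g, h}  B2 = {d, e, g, h}  B3 = {e, f, g, h}  B4 = {a, e, g, h}  B5 = {b, e, g, h}
Tree: B1–B2, B2–B3, B3–B4, B4–B5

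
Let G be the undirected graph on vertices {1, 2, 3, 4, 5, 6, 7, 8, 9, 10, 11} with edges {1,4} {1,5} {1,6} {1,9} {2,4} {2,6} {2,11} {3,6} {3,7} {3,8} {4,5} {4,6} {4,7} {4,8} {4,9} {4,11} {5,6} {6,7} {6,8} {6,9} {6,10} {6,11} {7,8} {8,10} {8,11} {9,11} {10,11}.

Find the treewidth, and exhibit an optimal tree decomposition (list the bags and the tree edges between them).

Every bag has size at most 4, so the width is 4 − 1 = 3 and tw(G) ≤ 3. On the other hand G contains the 4-clique {6, 8, 10, 11}. A clique must lie in a single bag of any decomposition, so no decomposition can have width below 3. Hence tw(G) = 3 exactly.

Treewidth 3.
Bags: B1 = {1, 4, 6, 9}  B2 = {4, 6, 9, 11}  B3 = {2, 4, 6, 11}  B4 = {4, 6, 8, 11}  B5 = {4, 6, 7, 8}  B6 = {1, 4, 5, 6}  B7 = {3, 6, 7, 8}  B8 = {6, 8, 10, 11}
Tree: B1–B2, B2–B3, B2–B4, B4–B5, B1–B6, B5–B7, B4–B8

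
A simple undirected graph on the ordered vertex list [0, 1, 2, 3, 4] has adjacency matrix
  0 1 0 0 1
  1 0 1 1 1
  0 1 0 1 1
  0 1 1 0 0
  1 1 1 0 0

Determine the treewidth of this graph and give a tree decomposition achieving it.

Every bag has size at most 3, so the width is 3 − 1 = 2 and tw(G) ≤ 2. For the lower bound, the 3 vertices {0, 1, 4} are pairwise adjacent, and any tree decomposition puts a clique entirely inside one bag — forcing width ≥ 2. Combining the bounds, tw(G) = 2.

Treewidth 2.
One such decomposition:
Bags: B1 = {1, 2, 4}  B2 = {1, 2, 3}  B3 = {0, 1, 4}
Tree: B1–B2, B1–B3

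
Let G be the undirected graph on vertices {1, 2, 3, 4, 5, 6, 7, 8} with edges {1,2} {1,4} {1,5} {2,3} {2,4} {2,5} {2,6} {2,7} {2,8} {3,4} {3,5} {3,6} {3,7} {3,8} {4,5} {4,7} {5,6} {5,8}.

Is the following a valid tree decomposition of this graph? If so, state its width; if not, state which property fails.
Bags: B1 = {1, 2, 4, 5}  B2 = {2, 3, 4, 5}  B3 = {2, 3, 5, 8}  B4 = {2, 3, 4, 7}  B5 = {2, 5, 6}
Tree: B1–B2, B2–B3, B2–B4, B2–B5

No — edge (3,6) lies in no bag.

A tree decomposition must satisfy three properties: every vertex lies in some bag; for every edge, both endpoints lie together in some bag; and for every vertex, the bags containing it form a connected subtree. Here edge (3,6) lies in no bag, so the decomposition is invalid.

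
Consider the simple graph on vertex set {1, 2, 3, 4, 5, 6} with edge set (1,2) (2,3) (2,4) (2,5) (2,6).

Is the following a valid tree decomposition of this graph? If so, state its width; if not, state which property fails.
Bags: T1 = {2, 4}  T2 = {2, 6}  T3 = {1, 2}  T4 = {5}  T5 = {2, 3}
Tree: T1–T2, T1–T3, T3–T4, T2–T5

No — edge (2,5) lies in no bag.

A tree decomposition must satisfy three properties: every vertex lies in some bag; for every edge, both endpoints lie together in some bag; and for every vertex, the bags containing it form a connected subtree. Here edge (2,5) lies in no bag, so the decomposition is invalid.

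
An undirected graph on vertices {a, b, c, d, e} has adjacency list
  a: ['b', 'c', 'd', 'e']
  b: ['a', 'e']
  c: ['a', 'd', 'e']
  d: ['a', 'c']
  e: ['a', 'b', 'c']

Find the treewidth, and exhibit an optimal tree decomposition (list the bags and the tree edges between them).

Every bag has size at most 3, so the width is 3 − 1 = 2 and tw(G) ≤ 2. On the other hand G contains the 3-clique {a, c, d}. A clique must lie in a single bag of any decomposition, so no decomposition can have width below 2. Combining the bounds, tw(G) = 2.

Treewidth 2.
One such decomposition:
Bags: B1 = {a, c, e}  B2 = {a, c, d}  B3 = {a, b, e}
Tree: B1–B2, B1–B3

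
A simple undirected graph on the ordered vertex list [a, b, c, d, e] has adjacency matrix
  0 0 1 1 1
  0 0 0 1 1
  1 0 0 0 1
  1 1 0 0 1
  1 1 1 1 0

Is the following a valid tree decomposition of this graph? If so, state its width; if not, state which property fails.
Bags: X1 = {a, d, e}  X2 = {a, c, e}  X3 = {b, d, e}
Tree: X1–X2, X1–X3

Yes; width 2.

Vertex coverage: the bags together contain {a, b, c, d, e}, the full vertex set. Edge coverage: each edge of G has both endpoints in at least one bag. Running intersection: for every vertex, the bags containing it form a connected subtree. All three properties hold, so this is a valid tree decomposition of width max|bag| − 1 = 2, and hence tw(G) ≤ 2.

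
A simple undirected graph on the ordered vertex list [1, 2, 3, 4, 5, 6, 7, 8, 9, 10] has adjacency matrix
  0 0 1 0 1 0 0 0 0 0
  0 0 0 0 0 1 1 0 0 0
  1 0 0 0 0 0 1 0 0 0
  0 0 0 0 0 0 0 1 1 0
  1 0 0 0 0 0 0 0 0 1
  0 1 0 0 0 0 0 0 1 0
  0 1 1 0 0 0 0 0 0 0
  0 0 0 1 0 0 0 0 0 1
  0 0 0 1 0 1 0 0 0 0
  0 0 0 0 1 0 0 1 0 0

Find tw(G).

A width-2 tree decomposition is:
Bags: B1 = {4, 8, 10}  B2 = {4, 9, 10}  B3 = {6, 9, 10}  B4 = {2, 6, 10}  B5 = {2, 7, 10}  B6 = {3, 7, 10}  B7 = {1, 3, 10}  B8 = {1, 5, 10}
Tree: B1–B2, B2–B3, B3–B4, B4–B5, B5–B6, B6–B7, B7–B8
The largest bag has 3 vertices, giving width 2; this decomposition certifies tw(G) ≤ 2. The edges 10–8–4–9–6–2–7–3–1–5–10 form a cycle, so G is not a tree and its treewidth is at least 2. Combining the bounds, tw(G) = 2.

2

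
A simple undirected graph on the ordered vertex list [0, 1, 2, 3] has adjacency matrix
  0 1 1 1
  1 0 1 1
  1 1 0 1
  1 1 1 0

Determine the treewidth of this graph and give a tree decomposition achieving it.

A single bag containing all 4 vertices is trivially a valid decomposition of width 3. For the lower bound, the 4 vertices {0, 1, 2, 3} are pairwise adjacent, and any tree decomposition puts a clique entirely inside one bag — forcing width ≥ 3. Combining the bounds, tw(G) = 3.

Treewidth 3.
One such decomposition:
Bags: B1 = {0, 1, 2, 3}
Tree: (single bag)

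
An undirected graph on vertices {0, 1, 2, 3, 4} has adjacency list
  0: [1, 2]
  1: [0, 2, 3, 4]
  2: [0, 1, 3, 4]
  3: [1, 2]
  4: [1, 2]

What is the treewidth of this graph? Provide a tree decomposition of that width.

The largest bag has 3 vertices, giving width 2; this decomposition certifies tw(G) ≤ 2. On the other hand G contains the 3-clique {0, 1, 2}. A clique must lie in a single bag of any decomposition, so no decomposition can have width below 2. The upper and lower bounds meet at 2, so that is the treewidth.

Treewidth 2.
Bags: B1 = {0, 1, 2}  B2 = {1, 2, 4}  B3 = {1, 2, 3}
Tree: B1–B2, B1–B3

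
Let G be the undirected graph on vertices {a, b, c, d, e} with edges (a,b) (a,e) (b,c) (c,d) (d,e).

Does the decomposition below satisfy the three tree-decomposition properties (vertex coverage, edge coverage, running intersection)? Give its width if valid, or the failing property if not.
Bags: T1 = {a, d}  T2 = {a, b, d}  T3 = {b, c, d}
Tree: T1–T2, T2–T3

A tree decomposition must satisfy three properties: every vertex lies in some bag; for every edge, both endpoints lie together in some bag; and for every vertex, the bags containing it form a connected subtree. Here vertex e appears in no bag, so the decomposition is invalid.

No — vertex e appears in no bag.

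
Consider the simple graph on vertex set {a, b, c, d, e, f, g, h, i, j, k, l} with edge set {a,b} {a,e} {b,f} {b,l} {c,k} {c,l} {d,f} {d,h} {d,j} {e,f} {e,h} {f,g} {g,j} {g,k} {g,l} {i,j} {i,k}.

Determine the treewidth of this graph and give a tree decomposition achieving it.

Every bag has size at most 4, so the width is 4 − 1 = 3 and tw(G) ≤ 3. For the lower bound: the 4 vertex sets {c,i,k}, {j}, {g}, {b,d,f,l} are disjoint, each induces a connected subgraph, and every pair is joined by at least one edge of G. Contracting each set to a single vertex therefore yields K_{4} as a minor, and since treewidth is minor-monotone, tw(G) ≥ tw(K_{4}) = 3. Combining the bounds, tw(G) = 3.

Treewidth 3.
One optimal decomposition is:
Bags: B1 = {c, i, j, k}  B2 = {c, g, j, k}  B3 = {c, g, j, l}  B4 = {d, g, j, l}  B5 = {d, f, g, l}  B6 = {b, d, f, l}  B7 = {b, d, f, h}  B8 = {b, e, f, h}  B9 = {a, b, e, h}
Tree: B1–B2, B2–B3, B3–B4, B4–B5, B5–B6, B6–B7, B7–B8, B8–B9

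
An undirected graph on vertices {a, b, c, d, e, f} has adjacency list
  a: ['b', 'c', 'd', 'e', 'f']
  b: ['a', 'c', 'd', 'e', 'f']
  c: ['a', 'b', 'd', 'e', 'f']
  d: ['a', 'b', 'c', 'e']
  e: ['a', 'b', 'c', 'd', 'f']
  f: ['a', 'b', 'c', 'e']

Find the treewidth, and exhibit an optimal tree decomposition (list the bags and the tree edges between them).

Each bag holds 5 vertices, so the decomposition has width 4, which upper-bounds the treewidth. On the other hand G contains the 5-clique {a, b, c, d, e}. A clique must lie in a single bag of any decomposition, so no decomposition can have width below 4. Therefore the treewidth is 4.

Treewidth 4.
One such decomposition:
Bags: B1 = {a, b, c, e, f}  B2 = {a, b, c, d, e}
Tree: B1–B2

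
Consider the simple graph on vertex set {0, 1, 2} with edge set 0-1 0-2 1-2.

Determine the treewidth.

A width-2 tree decomposition is:
Bags: B1 = {0, 1, 2}
Tree: (single bag)
A single bag containing all 3 vertices is trivially a valid decomposition of width 2. Conversely, {0, 1, 2} is a clique of size 3, and the vertices of any clique must share a bag in every tree decomposition; so some bag has ≥ 3 vertices and tw(G) ≥ 2. The upper and lower bounds meet at 2, so that is the treewidth.

2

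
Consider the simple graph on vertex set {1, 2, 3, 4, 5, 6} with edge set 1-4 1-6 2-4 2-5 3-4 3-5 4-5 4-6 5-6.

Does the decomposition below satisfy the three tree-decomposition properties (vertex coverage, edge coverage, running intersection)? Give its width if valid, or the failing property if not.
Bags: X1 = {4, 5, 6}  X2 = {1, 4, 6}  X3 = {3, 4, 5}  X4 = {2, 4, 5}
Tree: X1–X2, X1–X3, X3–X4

Checking the three conditions: (i) the bags cover all of {1, 2, 3, 4, 5, 6}; (ii) for each edge, some bag contains both endpoints; (iii) the bags containing any fixed vertex form a subtree. All hold, so the decomposition is valid with width 3 − 1 = 2.

Yes; width 2.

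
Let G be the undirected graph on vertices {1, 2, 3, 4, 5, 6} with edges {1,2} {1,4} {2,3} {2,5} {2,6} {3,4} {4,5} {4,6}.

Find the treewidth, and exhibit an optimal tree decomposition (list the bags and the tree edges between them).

Treewidth 2.
One such decomposition:
Bags: B1 = {2, 4, 6}  B2 = {2, 3, 4}  B3 = {2, 4, 5}  B4 = {1, 2, 4}
Tree: B1–B2, B2–B3, B3–B4

Each bag holds 3 vertices, so the decomposition has width 2, which upper-bounds the treewidth. Since 6–2–3–4–6 is a cycle in G, G is not acyclic. Forests are exactly the graphs of treewidth ≤ 1, so tw(G) ≥ 2. The upper and lower bounds meet at 2, so that is the treewidth.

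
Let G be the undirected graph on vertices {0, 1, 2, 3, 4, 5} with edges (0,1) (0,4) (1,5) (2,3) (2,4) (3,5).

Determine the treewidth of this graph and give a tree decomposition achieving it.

Treewidth 2.
One optimal decomposition is:
Bags: B1 = {0, 2, 4}  B2 = {0, 1, 2}  B3 = {1, 2, 5}  B4 = {2, 3, 5}
Tree: B1–B2, B2–B3, B3–B4

Each bag holds 3 vertices, so the decomposition has width 2, which upper-bounds the treewidth. For the lower bound, G contains the cycle 2–4–0–1–5–3–2, so G is not a forest; only forests have treewidth ≤ 1, hence tw(G) ≥ 2. Hence tw(G) = 2 exactly.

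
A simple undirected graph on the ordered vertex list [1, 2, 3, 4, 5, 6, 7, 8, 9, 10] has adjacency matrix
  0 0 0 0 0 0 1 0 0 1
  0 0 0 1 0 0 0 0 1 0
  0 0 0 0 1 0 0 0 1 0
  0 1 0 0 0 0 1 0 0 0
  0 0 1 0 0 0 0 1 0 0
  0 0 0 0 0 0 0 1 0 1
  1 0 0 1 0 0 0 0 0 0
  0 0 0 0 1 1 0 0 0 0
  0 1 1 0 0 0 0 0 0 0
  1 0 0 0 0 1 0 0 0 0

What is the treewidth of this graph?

2

A width-2 tree decomposition is:
Bags: B1 = {5, 6, 8}  B2 = {5, 6, 10}  B3 = {1, 5, 10}  B4 = {1, 5, 7}  B5 = {4, 5, 7}  B6 = {2, 4, 5}  B7 = {2, 5, 9}  B8 = {3, 5, 9}
Tree: B1–B2, B2–B3, B3–B4, B4–B5, B5–B6, B6–B7, B7–B8
Each bag holds 3 vertices, so the decomposition has width 2, which upper-bounds the treewidth. Since 5–8–6–10–1–7–4–2–9–3–5 is a cycle in G, G is not acyclic. Forests are exactly the graphs of treewidth ≤ 1, so tw(G) ≥ 2. Therefore the treewidth is 2.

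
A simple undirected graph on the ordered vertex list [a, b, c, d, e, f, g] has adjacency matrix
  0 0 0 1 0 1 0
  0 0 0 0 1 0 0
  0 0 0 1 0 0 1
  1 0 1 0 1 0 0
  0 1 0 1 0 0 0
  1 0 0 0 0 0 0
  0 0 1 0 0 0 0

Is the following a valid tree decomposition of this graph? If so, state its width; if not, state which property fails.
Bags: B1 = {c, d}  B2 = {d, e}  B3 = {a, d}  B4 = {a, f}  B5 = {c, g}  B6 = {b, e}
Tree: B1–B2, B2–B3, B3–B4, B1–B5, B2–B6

Vertex coverage: the bags together contain {a, b, c, d, e, f, g}, the full vertex set. Edge coverage: each edge of G has both endpoints in at least one bag. Running intersection: for every vertex, the bags containing it form a connected subtree. All three properties hold, so this is a valid tree decomposition of width max|bag| − 1 = 1, and hence tw(G) ≤ 1.

Yes; width 1.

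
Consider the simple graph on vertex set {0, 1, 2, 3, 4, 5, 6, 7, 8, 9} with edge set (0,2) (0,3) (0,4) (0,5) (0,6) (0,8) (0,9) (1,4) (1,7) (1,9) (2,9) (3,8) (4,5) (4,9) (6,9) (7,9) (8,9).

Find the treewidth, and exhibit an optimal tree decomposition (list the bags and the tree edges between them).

Treewidth 2.
One optimal decomposition is:
Bags: B1 = {0, 4, 9}  B2 = {0, 4, 5}  B3 = {1, 4, 9}  B4 = {0, 8, 9}  B5 = {0, 3, 8}  B6 = {0, 6, 9}  B7 = {1, 7, 9}  B8 = {0, 2, 9}
Tree: B1–B2, B1–B3, B1–B4, B4–B5, B1–B6, B3–B7, B6–B8

Each bag holds 3 vertices, so the decomposition has width 2, which upper-bounds the treewidth. For the lower bound, the 3 vertices {0, 8, 9} are pairwise adjacent, and any tree decomposition puts a clique entirely inside one bag — forcing width ≥ 2. Hence tw(G) = 2 exactly.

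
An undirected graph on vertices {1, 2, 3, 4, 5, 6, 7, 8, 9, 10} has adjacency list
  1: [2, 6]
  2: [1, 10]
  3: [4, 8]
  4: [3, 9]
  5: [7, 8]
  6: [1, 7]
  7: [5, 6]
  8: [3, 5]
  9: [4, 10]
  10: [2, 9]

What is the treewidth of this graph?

2

A width-2 tree decomposition is:
Bags: B1 = {5, 7, 8}  B2 = {3, 7, 8}  B3 = {3, 4, 7}  B4 = {4, 7, 9}  B5 = {7, 9, 10}  B6 = {2, 7, 10}  B7 = {1, 2, 7}  B8 = {1, 6, 7}
Tree: B1–B2, B2–B3, B3–B4, B4–B5, B5–B6, B6–B7, B7–B8
Every bag has size at most 3, so the width is 3 − 1 = 2 and tw(G) ≤ 2. Since 7–5–8–3–4–9–10–2–1–6–7 is a cycle in G, G is not acyclic. Forests are exactly the graphs of treewidth ≤ 1, so tw(G) ≥ 2. Therefore the treewidth is 2.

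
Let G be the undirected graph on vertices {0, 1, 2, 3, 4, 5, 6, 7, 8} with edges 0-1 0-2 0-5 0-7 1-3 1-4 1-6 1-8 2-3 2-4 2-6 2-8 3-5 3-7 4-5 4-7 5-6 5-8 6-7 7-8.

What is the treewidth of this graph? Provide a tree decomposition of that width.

Treewidth 4.
One such decomposition:
Bags: B1 = {1, 2, 5, 6, 7}  B2 = {1, 2, 3, 5, 7}  B3 = {0, 1, 2, 5, 7}  B4 = {1, 2, 5, 7, 8}  B5 = {1, 2, 4, 5, 7}
Tree: B1–B2, B2–B3, B3–B4, B4–B5

The largest bag has 5 vertices, giving width 4; this decomposition certifies tw(G) ≤ 4. For the lower bound: the 5 vertex sets {6,7}, {3,5}, {0,2}, {1}, {8} are disjoint, each induces a connected subgraph, and every pair is joined by at least one edge of G. Contracting each set to a single vertex therefore yields K_{5} as a minor, and since treewidth is minor-monotone, tw(G) ≥ tw(K_{5}) = 4. The upper and lower bounds meet at 4, so that is the treewidth.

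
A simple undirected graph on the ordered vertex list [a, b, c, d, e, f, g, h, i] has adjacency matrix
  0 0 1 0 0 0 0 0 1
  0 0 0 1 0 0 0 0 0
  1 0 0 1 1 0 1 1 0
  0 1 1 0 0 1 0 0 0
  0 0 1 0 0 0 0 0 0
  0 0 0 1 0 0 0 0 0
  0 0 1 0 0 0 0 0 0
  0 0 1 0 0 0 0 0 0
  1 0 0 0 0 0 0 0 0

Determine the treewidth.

1

A width-1 tree decomposition is:
Bags: B1 = {a, c}  B2 = {c, e}  B3 = {c, h}  B4 = {c, d}  B5 = {b, d}  B6 = {a, i}  B7 = {c, g}  B8 = {d, f}
Tree: B1–B2, B1–B3, B3–B4, B4–B5, B1–B6, B4–B7, B4–B8
The largest bag has 2 vertices, giving width 1; this decomposition certifies tw(G) ≤ 1. Any graph with an edge has treewidth ≥ 1, and G has the edge a–c. The upper and lower bounds meet at 1, so that is the treewidth.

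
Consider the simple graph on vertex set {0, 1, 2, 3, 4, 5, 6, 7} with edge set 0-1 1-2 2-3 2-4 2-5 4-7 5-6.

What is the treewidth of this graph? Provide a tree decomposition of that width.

Each bag holds 2 vertices, so the decomposition has width 1, which upper-bounds the treewidth. Since G has at least one edge (e.g. 5–2), it is not an edgeless graph, so tw(G) ≥ 1. The upper and lower bounds meet at 1, so that is the treewidth.

Treewidth 1.
One such decomposition:
Bags: B1 = {2, 5}  B2 = {2, 4}  B3 = {2, 3}  B4 = {1, 2}  B5 = {4, 7}  B6 = {5, 6}  B7 = {0, 1}
Tree: B1–B2, B2–B3, B1–B4, B2–B5, B1–B6, B4–B7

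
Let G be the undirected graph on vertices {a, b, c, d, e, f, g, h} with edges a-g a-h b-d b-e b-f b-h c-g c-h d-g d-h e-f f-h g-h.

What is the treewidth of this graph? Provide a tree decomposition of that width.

Every bag has size at most 3, so the width is 3 − 1 = 2 and tw(G) ≤ 2. On the other hand G contains the 3-clique {b, e, f}. A clique must lie in a single bag of any decomposition, so no decomposition can have width below 2. The upper and lower bounds meet at 2, so that is the treewidth.

Treewidth 2.
One such decomposition:
Bags: B1 = {b, f, h}  B2 = {b, d, h}  B3 = {d, g, h}  B4 = {b, e, f}  B5 = {c, g, h}  B6 = {a, g, h}
Tree: B1–B2, B2–B3, B1–B4, B3–B5, B3–B6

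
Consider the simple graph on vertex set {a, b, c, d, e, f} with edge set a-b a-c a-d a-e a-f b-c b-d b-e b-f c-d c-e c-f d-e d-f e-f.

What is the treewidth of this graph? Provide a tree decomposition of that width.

Treewidth 5.
One optimal decomposition is:
Bags: B1 = {a, b, c, d, e, f}
Tree: (single bag)

With just one bag of size 6, the width is 6 − 1 = 5, so tw(G) ≤ 5. For the lower bound, the 6 vertices {a, b, c, d, e, f} are pairwise adjacent, and any tree decomposition puts a clique entirely inside one bag — forcing width ≥ 5. Therefore the treewidth is 5.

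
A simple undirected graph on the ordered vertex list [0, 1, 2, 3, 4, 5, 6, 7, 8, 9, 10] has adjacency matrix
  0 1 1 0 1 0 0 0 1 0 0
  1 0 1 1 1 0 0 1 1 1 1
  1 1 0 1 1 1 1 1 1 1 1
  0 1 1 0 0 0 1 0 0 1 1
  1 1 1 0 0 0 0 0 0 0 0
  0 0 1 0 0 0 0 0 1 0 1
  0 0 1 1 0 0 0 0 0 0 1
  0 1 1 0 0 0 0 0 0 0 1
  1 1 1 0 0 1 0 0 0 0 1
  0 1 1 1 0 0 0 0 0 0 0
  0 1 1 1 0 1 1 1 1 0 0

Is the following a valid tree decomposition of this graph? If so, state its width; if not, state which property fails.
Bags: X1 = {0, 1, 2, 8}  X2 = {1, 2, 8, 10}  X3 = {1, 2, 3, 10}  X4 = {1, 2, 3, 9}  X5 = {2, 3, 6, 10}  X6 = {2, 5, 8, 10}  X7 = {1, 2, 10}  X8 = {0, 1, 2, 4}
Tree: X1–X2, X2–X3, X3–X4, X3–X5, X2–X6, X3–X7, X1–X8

No — vertex 7 appears in no bag.

A tree decomposition must satisfy three properties: every vertex lies in some bag; for every edge, both endpoints lie together in some bag; and for every vertex, the bags containing it form a connected subtree. Here vertex 7 appears in no bag, so the decomposition is invalid.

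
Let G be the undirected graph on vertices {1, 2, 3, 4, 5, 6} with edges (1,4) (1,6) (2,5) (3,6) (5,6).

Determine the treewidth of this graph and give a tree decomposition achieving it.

Treewidth 1.
One such decomposition:
Bags: B1 = {5, 6}  B2 = {3, 6}  B3 = {2, 5}  B4 = {1, 6}  B5 = {1, 4}
Tree: B1–B2, B1–B3, B2–B4, B4–B5

Each bag holds 2 vertices, so the decomposition has width 1, which upper-bounds the treewidth. Since G has at least one edge (e.g. 5–6), it is not an edgeless graph, so tw(G) ≥ 1. Hence tw(G) = 1 exactly.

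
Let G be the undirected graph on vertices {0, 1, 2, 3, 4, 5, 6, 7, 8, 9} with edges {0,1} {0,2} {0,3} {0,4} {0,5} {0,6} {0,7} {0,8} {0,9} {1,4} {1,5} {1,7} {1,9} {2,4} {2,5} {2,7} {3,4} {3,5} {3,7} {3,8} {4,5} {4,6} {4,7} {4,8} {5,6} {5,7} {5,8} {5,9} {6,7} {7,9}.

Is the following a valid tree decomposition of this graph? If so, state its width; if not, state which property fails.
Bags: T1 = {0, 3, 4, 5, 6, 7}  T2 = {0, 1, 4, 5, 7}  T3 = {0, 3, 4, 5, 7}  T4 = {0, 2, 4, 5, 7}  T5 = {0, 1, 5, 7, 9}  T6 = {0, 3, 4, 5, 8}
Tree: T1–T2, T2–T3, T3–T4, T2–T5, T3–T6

No — bags containing vertex 3 are not connected in the tree.

A tree decomposition must satisfy three properties: every vertex lies in some bag; for every edge, both endpoints lie together in some bag; and for every vertex, the bags containing it form a connected subtree. Here bags containing vertex 3 are not connected in the tree, so the decomposition is invalid.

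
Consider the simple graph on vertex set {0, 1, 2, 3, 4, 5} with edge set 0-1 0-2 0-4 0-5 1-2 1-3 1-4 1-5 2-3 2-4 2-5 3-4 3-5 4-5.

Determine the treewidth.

A width-4 tree decomposition is:
Bags: B1 = {1, 2, 3, 4, 5}  B2 = {0, 1, 2, 4, 5}
Tree: B1–B2
The largest bag has 5 vertices, giving width 4; this decomposition certifies tw(G) ≤ 4. On the other hand G contains the 5-clique {0, 1, 2, 4, 5}. A clique must lie in a single bag of any decomposition, so no decomposition can have width below 4. Hence tw(G) = 4 exactly.

4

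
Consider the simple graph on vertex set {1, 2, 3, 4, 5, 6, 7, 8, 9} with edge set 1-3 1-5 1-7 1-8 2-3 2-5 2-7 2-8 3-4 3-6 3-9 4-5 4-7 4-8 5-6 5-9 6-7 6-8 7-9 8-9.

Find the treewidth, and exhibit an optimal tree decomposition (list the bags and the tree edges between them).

Treewidth 4.
One such decomposition:
Bags: B1 = {3, 4, 5, 7, 8}  B2 = {2, 3, 5, 7, 8}  B3 = {1, 3, 5, 7, 8}  B4 = {3, 5, 6, 7, 8}  B5 = {3, 5, 7, 8, 9}
Tree: B1–B2, B2–B3, B3–B4, B4–B5

The largest bag has 5 vertices, giving width 4; this decomposition certifies tw(G) ≤ 4. For the lower bound: the 5 vertex sets {4,8}, {2,7}, {1,3}, {5}, {6} are disjoint, each induces a connected subgraph, and every pair is joined by at least one edge of G. Contracting each set to a single vertex therefore yields K_{5} as a minor, and since treewidth is minor-monotone, tw(G) ≥ tw(K_{5}) = 4. Therefore the treewidth is 4.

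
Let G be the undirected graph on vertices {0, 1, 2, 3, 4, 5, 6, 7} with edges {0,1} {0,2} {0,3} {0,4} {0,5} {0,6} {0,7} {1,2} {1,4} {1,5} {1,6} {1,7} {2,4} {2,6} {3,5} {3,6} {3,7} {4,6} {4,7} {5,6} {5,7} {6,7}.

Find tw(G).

4

A width-4 tree decomposition is:
Bags: B1 = {0, 1, 4, 6, 7}  B2 = {0, 1, 2, 4, 6}  B3 = {0, 1, 5, 6, 7}  B4 = {0, 3, 5, 6, 7}
Tree: B1–B2, B1–B3, B3–B4
The largest bag has 5 vertices, giving width 4; this decomposition certifies tw(G) ≤ 4. On the other hand G contains the 5-clique {0, 1, 2, 4, 6}. A clique must lie in a single bag of any decomposition, so no decomposition can have width below 4. Therefore the treewidth is 4.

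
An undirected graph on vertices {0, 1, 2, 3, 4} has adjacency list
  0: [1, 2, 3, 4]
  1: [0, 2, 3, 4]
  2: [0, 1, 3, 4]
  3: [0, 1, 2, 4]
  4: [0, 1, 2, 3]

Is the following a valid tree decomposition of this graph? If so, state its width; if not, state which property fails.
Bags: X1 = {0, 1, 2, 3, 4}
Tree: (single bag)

Yes; width 4.

Checking the three conditions: (i) the bags cover all of {0, 1, 2, 3, 4}; (ii) for each edge, some bag contains both endpoints; (iii) the bags containing any fixed vertex form a subtree. All hold, so the decomposition is valid with width 5 − 1 = 4.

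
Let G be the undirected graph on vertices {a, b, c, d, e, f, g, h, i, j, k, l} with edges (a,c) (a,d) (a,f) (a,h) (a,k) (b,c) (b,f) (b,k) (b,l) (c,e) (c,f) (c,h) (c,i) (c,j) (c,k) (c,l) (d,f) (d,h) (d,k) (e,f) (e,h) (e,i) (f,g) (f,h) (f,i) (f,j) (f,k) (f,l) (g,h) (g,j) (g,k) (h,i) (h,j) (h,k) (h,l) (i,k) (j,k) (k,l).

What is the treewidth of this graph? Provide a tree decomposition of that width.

Treewidth 4.
One such decomposition:
Bags: B1 = {c, f, h, j, k}  B2 = {c, f, h, k, l}  B3 = {c, f, h, i, k}  B4 = {c, e, f, h, i}  B5 = {b, c, f, k, l}  B6 = {f, g, h, j, k}  B7 = {a, c, f, h, k}  B8 = {a, d, f, h, k}
Tree: B1–B2, B2–B3, B3–B4, B2–B5, B1–B6, B1–B7, B7–B8

Each bag holds 5 vertices, so the decomposition has width 4, which upper-bounds the treewidth. Conversely, {c, e, f, h, i} is a clique of size 5, and the vertices of any clique must share a bag in every tree decomposition; so some bag has ≥ 5 vertices and tw(G) ≥ 4. Therefore the treewidth is 4.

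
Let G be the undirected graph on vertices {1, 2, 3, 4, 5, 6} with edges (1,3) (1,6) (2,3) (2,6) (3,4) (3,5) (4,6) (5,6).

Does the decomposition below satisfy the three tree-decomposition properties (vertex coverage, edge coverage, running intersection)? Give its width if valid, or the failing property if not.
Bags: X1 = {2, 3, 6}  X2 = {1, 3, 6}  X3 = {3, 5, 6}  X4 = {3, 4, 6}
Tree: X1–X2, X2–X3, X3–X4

Yes; width 2.

Every vertex of G appears in some bag (union = {1, 2, 3, 4, 5, 6}); every edge is covered by a bag; and for each vertex v the set of bags containing v is connected in the bag tree. The decomposition is therefore valid. The largest bag has 3 vertices, so the width is 2.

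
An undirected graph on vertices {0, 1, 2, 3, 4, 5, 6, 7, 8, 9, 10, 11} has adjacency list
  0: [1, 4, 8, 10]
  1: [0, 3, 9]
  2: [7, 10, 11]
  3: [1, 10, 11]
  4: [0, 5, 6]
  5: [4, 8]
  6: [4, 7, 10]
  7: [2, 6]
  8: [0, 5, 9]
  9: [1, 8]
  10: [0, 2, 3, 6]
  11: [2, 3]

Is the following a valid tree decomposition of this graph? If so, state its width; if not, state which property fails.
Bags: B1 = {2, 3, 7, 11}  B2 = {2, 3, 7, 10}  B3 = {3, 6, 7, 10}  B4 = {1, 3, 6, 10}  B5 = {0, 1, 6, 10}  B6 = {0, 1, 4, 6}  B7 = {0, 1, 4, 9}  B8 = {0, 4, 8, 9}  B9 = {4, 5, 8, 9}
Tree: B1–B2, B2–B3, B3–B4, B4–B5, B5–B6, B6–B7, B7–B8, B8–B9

Vertex coverage: the bags together contain {0, 1, 2, 3, 4, 5, 6, 7, 8, 9, 10, 11}, the full vertex set. Edge coverage: each edge of G has both endpoints in at least one bag. Running intersection: for every vertex, the bags containing it form a connected subtree. All three properties hold, so this is a valid tree decomposition of width max|bag| − 1 = 3, and hence tw(G) ≤ 3.

Yes; width 3.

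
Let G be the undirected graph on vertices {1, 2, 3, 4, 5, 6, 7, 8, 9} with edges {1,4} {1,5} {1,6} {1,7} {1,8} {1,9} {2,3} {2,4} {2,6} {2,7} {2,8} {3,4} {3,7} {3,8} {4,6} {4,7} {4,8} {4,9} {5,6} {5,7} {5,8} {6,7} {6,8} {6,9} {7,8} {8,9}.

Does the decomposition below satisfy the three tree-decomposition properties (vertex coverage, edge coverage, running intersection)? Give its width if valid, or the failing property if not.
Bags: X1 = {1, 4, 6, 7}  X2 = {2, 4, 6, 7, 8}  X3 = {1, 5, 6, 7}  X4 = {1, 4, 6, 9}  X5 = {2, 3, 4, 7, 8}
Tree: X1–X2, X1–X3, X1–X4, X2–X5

A tree decomposition must satisfy three properties: every vertex lies in some bag; for every edge, both endpoints lie together in some bag; and for every vertex, the bags containing it form a connected subtree. Here edge (8,1) lies in no bag, so the decomposition is invalid.

No — edge (8,1) lies in no bag.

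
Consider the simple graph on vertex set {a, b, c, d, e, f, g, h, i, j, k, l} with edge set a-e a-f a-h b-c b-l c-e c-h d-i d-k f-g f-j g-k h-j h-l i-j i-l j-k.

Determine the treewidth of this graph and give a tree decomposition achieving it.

Every bag has size at most 4, so the width is 4 − 1 = 3 and tw(G) ≤ 3. For the lower bound: the 4 vertex sets {d,g,k}, {f}, {j}, {a,h,i,l} are disjoint, each induces a connected subgraph, and every pair is joined by at least one edge of G. Contracting each set to a single vertex therefore yields K_{4} as a minor, and since treewidth is minor-monotone, tw(G) ≥ tw(K_{4}) = 3. Hence tw(G) = 3 exactly.

Treewidth 3.
One such decomposition:
Bags: B1 = {d, f, g, k}  B2 = {d, f, j, k}  B3 = {d, f, i, j}  B4 = {a, f, i, j}  B5 = {a, h, i, j}  B6 = {a, h, i, l}  B7 = {a, e, h, l}  B8 = {c, e, h, l}  B9 = {b, c, e, l}
Tree: B1–B2, B2–B3, B3–B4, B4–B5, B5–B6, B6–B7, B7–B8, B8–B9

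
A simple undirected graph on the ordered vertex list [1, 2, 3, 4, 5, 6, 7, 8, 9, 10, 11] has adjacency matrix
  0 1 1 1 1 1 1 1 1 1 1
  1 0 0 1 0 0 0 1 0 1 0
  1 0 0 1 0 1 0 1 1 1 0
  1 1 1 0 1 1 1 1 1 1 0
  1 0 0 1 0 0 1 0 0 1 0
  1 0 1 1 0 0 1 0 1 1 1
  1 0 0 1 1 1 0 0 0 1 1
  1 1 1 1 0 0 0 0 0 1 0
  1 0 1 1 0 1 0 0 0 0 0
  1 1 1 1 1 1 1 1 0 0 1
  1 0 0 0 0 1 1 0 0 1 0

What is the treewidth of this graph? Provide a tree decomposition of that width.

The largest bag has 5 vertices, giving width 4; this decomposition certifies tw(G) ≤ 4. On the other hand G contains the 5-clique {1, 6, 7, 10, 11}. A clique must lie in a single bag of any decomposition, so no decomposition can have width below 4. Therefore the treewidth is 4.

Treewidth 4.
One optimal decomposition is:
Bags: B1 = {1, 4, 6, 7, 10}  B2 = {1, 3, 4, 6, 10}  B3 = {1, 6, 7, 10, 11}  B4 = {1, 3, 4, 8, 10}  B5 = {1, 3, 4, 6, 9}  B6 = {1, 4, 5, 7, 10}  B7 = {1, 2, 4, 8, 10}
Tree: B1–B2, B1–B3, B2–B4, B2–B5, B1–B6, B4–B7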